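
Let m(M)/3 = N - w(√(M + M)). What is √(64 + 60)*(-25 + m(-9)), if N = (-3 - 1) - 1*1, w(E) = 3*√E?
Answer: -80*√31 - 18*2^(¼)*√93*√I ≈ -591.39 - 145.97*I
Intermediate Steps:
N = -5 (N = -4 - 1 = -5)
m(M) = -15 - 9*2^(¼)*M^(¼) (m(M) = 3*(-5 - 3*√(√(M + M))) = 3*(-5 - 3*√(√(2*M))) = 3*(-5 - 3*√(√2*√M)) = 3*(-5 - 3*2^(¼)*M^(¼)) = -15 - 9*2^(¼)*M^(¼))
√(64 + 60)*(-25 + m(-9)) = √(64 + 60)*(-25 + (-15 - 9*2^(¼)*(-9)^(¼))) = √124*(-25 + (-15 - 9*2^(¼)*(-1)^(¼)*√3)) = (2*√31)*(-25 + (-15 - 9*(-2)^(¼)*√3)) = (2*√31)*(-40 - 9*(-2)^(¼)*√3) = 2*√31*(-40 - 9*(-2)^(¼)*√3)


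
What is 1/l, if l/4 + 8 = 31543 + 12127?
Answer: 1/174648 ≈ 5.7258e-6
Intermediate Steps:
l = 174648 (l = -32 + 4*(31543 + 12127) = -32 + 4*43670 = -32 + 174680 = 174648)
1/l = 1/174648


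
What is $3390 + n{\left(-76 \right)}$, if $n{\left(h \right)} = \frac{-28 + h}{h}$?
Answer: $\frac{64436}{19} \approx 3391.4$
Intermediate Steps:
$n{\left(h \right)} = \frac{-28 + h}{h}$
$3390 + n{\left(-76 \right)} = 3390 + \frac{-28 - 76}{-76} = 3390 - - \frac{26}{19} = 3390 + \frac{26}{19} = \frac{64436}{19}$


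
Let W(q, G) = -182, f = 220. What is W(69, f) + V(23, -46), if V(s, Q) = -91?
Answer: -273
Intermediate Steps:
W(69, f) + V(23, -46) = -182 - 91 = -273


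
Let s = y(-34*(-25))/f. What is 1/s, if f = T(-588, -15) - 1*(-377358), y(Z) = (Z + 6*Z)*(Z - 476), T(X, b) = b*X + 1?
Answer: 386179/2225300 ≈ 0.17354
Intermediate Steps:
T(X, b) = 1 + X*b (T(X, b) = X*b + 1 = 1 + X*b)
y(Z) = 7*Z*(-476 + Z) (y(Z) = (7*Z)*(-476 + Z) = 7*Z*(-476 + Z))
f = 386179 (f = (1 - 588*(-15)) - 1*(-377358) = (1 + 8820) + 377358 = 8821 + 377358 = 386179)
s = 2225300/386179 (s = (7*(-34*(-25))*(-476 - 34*(-25)))/386179 = (7*850*(-476 + 850))*(1/386179) = (7*850*374)*(1/386179) = 2225300*(1/386179) = 2225300/386179 ≈ 5.7624)
1/s = 1/(2225300/386179) = 386179/2225300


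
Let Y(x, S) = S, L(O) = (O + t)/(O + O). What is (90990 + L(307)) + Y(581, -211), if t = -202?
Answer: 55738411/614 ≈ 90779.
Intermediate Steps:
L(O) = (-202 + O)/(2*O) (L(O) = (O - 202)/(O + O) = (-202 + O)/((2*O)) = (-202 + O)*(1/(2*O)) = (-202 + O)/(2*O))
(90990 + L(307)) + Y(581, -211) = (90990 + (1/2)*(-202 + 307)/307) - 211 = (90990 + (1/2)*(1/307)*105) - 211 = (90990 + 105/614) - 211 = 55867965/614 - 211 = 55738411/614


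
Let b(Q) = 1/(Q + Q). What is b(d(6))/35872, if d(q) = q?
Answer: 1/430464 ≈ 2.3231e-6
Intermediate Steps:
b(Q) = 1/(2*Q)
b(d(6))/35872 = ((½)/6)/35872 = ((½)*(⅙))*(1/35872) = (1/12)*(1/35872) = 1/430464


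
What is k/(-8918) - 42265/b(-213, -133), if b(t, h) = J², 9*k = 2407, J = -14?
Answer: -34619849/160524 ≈ -215.67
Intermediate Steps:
k = 2407/9 (k = (⅑)*2407 = 2407/9 ≈ 267.44)
b(t, h) = 196 (b(t, h) = (-14)² = 196)
k/(-8918) - 42265/b(-213, -133) = (2407/9)/(-8918) - 42265/196 = (2407/9)*(-1/8918) - 42265*1/196 = -2407/80262 - 42265/196 = -34619849/160524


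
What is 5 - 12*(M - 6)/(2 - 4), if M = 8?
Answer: 17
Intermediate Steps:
5 - 12*(M - 6)/(2 - 4) = 5 - 12*(8 - 6)/(2 - 4) = 5 - 24/(-2) = 5 - 24*(-1)/2 = 5 - 12*(-1) = 5 + 12 = 17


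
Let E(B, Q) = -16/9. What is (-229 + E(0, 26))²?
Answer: 4313929/81 ≈ 53258.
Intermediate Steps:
E(B, Q) = -16/9 (E(B, Q) = -16*⅑ = -16/9)
(-229 + E(0, 26))² = (-229 - 16/9)² = (-2077/9)² = 4313929/81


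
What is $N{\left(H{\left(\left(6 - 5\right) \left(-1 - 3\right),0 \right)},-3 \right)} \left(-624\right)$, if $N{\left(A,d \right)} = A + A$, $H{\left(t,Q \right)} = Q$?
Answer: $0$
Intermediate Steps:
$N{\left(A,d \right)} = 2 A$
$N{\left(H{\left(\left(6 - 5\right) \left(-1 - 3\right),0 \right)},-3 \right)} \left(-624\right) = 2 \cdot 0 \left(-624\right) = 0 \left(-624\right) = 0$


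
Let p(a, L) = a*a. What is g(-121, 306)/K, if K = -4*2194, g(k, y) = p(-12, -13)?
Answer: -18/1097 ≈ -0.016408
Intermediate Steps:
p(a, L) = a²
g(k, y) = 144 (g(k, y) = (-12)² = 144)
K = -8776
g(-121, 306)/K = 144/(-8776) = 144*(-1/8776) = -18/1097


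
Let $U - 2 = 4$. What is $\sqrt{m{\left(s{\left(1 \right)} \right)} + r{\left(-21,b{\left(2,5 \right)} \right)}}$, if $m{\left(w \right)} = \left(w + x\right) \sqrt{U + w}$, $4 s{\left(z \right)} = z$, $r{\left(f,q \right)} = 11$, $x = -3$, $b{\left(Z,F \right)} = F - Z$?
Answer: $\frac{\sqrt{66}}{4} \approx 2.031$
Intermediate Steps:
$U = 6$ ($U = 2 + 4 = 6$)
$s{\left(z \right)} = \frac{z}{4}$
$m{\left(w \right)} = \sqrt{6 + w} \left(-3 + w\right)$ ($m{\left(w \right)} = \left(w - 3\right) \sqrt{6 + w} = \left(-3 + w\right) \sqrt{6 + w} = \sqrt{6 + w} \left(-3 + w\right)$)
$\sqrt{m{\left(s{\left(1 \right)} \right)} + r{\left(-21,b{\left(2,5 \right)} \right)}} = \sqrt{\sqrt{6 + \frac{1}{4} \cdot 1} \left(-3 + \frac{1}{4} \cdot 1\right) + 11} = \sqrt{\sqrt{6 + \frac{1}{4}} \left(-3 + \frac{1}{4}\right) + 11} = \sqrt{\sqrt{\frac{25}{4}} \left(- \frac{11}{4}\right) + 11} = \sqrt{\frac{5}{2} \left(- \frac{11}{4}\right) + 11} = \sqrt{- \frac{55}{8} + 11} = \sqrt{\frac{33}{8}} = \frac{\sqrt{66}}{4}$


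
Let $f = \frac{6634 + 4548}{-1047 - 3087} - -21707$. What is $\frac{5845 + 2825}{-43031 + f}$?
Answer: $- \frac{17920890}{44082299} \approx -0.40653$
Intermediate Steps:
$f = \frac{44862778}{2067}$ ($f = \frac{11182}{-4134} + 21707 = 11182 \left(- \frac{1}{4134}\right) + 21707 = - \frac{5591}{2067} + 21707 = \frac{44862778}{2067} \approx 21704.0$)
$\frac{5845 + 2825}{-43031 + f} = \frac{5845 + 2825}{-43031 + \frac{44862778}{2067}} = \frac{8670}{- \frac{44082299}{2067}} = 8670 \left(- \frac{2067}{44082299}\right) = - \frac{17920890}{44082299}$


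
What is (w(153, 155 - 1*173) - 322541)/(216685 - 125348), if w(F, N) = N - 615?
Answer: -323174/91337 ≈ -3.5383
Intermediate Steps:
w(F, N) = -615 + N
(w(153, 155 - 1*173) - 322541)/(216685 - 125348) = ((-615 + (155 - 1*173)) - 322541)/(216685 - 125348) = ((-615 + (155 - 173)) - 322541)/91337 = ((-615 - 18) - 322541)*(1/91337) = (-633 - 322541)*(1/91337) = -323174*1/91337 = -323174/91337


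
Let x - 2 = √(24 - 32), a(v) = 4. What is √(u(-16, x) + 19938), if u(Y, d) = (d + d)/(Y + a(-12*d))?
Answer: √(179439 - 3*I*√2)/3 ≈ 141.2 - 0.0016693*I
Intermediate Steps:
x = 2 + 2*I*√2 (x = 2 + √(24 - 32) = 2 + √(-8) = 2 + 2*I*√2 ≈ 2.0 + 2.8284*I)
u(Y, d) = 2*d/(4 + Y) (u(Y, d) = (d + d)/(Y + 4) = (2*d)/(4 + Y) = 2*d/(4 + Y))
√(u(-16, x) + 19938) = √(2*(2 + 2*I*√2)/(4 - 16) + 19938) = √(2*(2 + 2*I*√2)/(-12) + 19938) = √(2*(2 + 2*I*√2)*(-1/12) + 19938) = √((-⅓ - I*√2/3) + 19938) = √(59813/3 - I*√2/3)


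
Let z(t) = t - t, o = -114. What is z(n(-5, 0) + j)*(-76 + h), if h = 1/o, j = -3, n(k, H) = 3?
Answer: 0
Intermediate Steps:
z(t) = 0
h = -1/114 (h = 1/(-114) = -1/114 ≈ -0.0087719)
z(n(-5, 0) + j)*(-76 + h) = 0*(-76 - 1/114) = 0*(-8665/114) = 0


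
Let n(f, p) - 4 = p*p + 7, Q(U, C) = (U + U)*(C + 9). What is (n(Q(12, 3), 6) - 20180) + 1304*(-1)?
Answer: -21437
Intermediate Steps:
Q(U, C) = 2*U*(9 + C) (Q(U, C) = (2*U)*(9 + C) = 2*U*(9 + C))
n(f, p) = 11 + p² (n(f, p) = 4 + (p*p + 7) = 4 + (p² + 7) = 4 + (7 + p²) = 11 + p²)
(n(Q(12, 3), 6) - 20180) + 1304*(-1) = ((11 + 6²) - 20180) + 1304*(-1) = ((11 + 36) - 20180) - 1304 = (47 - 20180) - 1304 = -20133 - 1304 = -21437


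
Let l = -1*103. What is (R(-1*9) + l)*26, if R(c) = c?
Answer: -2912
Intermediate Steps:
l = -103
(R(-1*9) + l)*26 = (-1*9 - 103)*26 = (-9 - 103)*26 = -112*26 = -2912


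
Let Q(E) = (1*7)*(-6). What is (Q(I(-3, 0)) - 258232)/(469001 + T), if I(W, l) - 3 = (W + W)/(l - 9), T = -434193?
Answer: -129137/17404 ≈ -7.4200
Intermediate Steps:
I(W, l) = 3 + 2*W/(-9 + l) (I(W, l) = 3 + (W + W)/(l - 9) = 3 + (2*W)/(-9 + l) = 3 + 2*W/(-9 + l))
Q(E) = -42 (Q(E) = 7*(-6) = -42)
(Q(I(-3, 0)) - 258232)/(469001 + T) = (-42 - 258232)/(469001 - 434193) = -258274/34808 = -258274*1/34808 = -129137/17404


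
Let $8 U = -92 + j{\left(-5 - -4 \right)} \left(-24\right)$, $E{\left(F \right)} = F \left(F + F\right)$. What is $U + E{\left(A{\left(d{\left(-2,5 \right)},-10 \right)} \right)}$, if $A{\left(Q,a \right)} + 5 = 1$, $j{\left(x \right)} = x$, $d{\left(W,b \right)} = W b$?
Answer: $\frac{47}{2} \approx 23.5$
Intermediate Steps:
$A{\left(Q,a \right)} = -4$ ($A{\left(Q,a \right)} = -5 + 1 = -4$)
$E{\left(F \right)} = 2 F^{2}$ ($E{\left(F \right)} = F 2 F = 2 F^{2}$)
$U = - \frac{17}{2}$ ($U = \frac{-92 + \left(-5 - -4\right) \left(-24\right)}{8} = \frac{-92 + \left(-5 + 4\right) \left(-24\right)}{8} = \frac{-92 - -24}{8} = \frac{-92 + 24}{8} = \frac{1}{8} \left(-68\right) = - \frac{17}{2} \approx -8.5$)
$U + E{\left(A{\left(d{\left(-2,5 \right)},-10 \right)} \right)} = - \frac{17}{2} + 2 \left(-4\right)^{2} = - \frac{17}{2} + 2 \cdot 16 = - \frac{17}{2} + 32 = \frac{47}{2}$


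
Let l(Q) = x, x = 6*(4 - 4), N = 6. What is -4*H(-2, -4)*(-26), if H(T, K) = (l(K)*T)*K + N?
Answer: 624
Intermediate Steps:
x = 0 (x = 6*0 = 0)
l(Q) = 0
H(T, K) = 6 (H(T, K) = (0*T)*K + 6 = 0*K + 6 = 0 + 6 = 6)
-4*H(-2, -4)*(-26) = -4*6*(-26) = -24*(-26) = 624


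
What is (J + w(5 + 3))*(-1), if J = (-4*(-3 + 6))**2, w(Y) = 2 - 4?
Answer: -142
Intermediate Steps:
w(Y) = -2
J = 144 (J = (-4*3)**2 = (-12)**2 = 144)
(J + w(5 + 3))*(-1) = (144 - 2)*(-1) = 142*(-1) = -142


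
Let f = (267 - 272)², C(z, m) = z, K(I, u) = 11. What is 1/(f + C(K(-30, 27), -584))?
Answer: 1/36 ≈ 0.027778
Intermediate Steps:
f = 25 (f = (-5)² = 25)
1/(f + C(K(-30, 27), -584)) = 1/(25 + 11) = 1/36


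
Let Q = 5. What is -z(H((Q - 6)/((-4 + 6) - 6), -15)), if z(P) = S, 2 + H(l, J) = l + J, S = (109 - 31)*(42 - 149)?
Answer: 8346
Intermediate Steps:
S = -8346 (S = 78*(-107) = -8346)
H(l, J) = -2 + J + l (H(l, J) = -2 + (l + J) = -2 + (J + l) = -2 + J + l)
z(P) = -8346
-z(H((Q - 6)/((-4 + 6) - 6), -15)) = -1*(-8346) = 8346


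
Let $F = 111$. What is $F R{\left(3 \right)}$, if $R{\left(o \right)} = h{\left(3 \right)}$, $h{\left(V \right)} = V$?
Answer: $333$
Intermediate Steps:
$R{\left(o \right)} = 3$
$F R{\left(3 \right)} = 111 \cdot 3 = 333$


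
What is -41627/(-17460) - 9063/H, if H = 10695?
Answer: 19130719/12448980 ≈ 1.5367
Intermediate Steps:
-41627/(-17460) - 9063/H = -41627/(-17460) - 9063/10695 = -41627*(-1/17460) - 9063*1/10695 = 41627/17460 - 3021/3565 = 19130719/12448980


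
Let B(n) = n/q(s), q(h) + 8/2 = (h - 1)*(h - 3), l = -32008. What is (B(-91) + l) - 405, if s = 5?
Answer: -129743/4 ≈ -32436.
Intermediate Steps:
q(h) = -4 + (-1 + h)*(-3 + h) (q(h) = -4 + (h - 1)*(h - 3) = -4 + (-1 + h)*(-3 + h))
B(n) = n/4 (B(n) = n/(-1 + 5² - 4*5) = n/(-1 + 25 - 20) = n/4)
(B(-91) + l) - 405 = ((¼)*(-91) - 32008) - 405 = (-91/4 - 32008) - 405 = -128123/4 - 405 = -129743/4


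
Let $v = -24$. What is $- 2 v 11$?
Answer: $528$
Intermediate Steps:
$- 2 v 11 = \left(-2\right) \left(-24\right) 11 = 48 \cdot 11 = 528$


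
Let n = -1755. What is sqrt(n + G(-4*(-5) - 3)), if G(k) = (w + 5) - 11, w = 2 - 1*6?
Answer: I*sqrt(1765) ≈ 42.012*I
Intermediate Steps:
w = -4 (w = 2 - 6 = -4)
G(k) = -10 (G(k) = (-4 + 5) - 11 = 1 - 11 = -10)
sqrt(n + G(-4*(-5) - 3)) = sqrt(-1755 - 10) = sqrt(-1765) = I*sqrt(1765)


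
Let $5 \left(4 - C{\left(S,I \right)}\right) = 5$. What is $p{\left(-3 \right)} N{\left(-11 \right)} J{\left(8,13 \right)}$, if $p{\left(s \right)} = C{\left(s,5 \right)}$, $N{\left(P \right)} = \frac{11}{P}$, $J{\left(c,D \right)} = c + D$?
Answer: $-63$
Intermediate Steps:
$C{\left(S,I \right)} = 3$ ($C{\left(S,I \right)} = 4 - 1 = 3$)
$J{\left(c,D \right)} = D + c$
$p{\left(s \right)} = 3$
$p{\left(-3 \right)} N{\left(-11 \right)} J{\left(8,13 \right)} = 3 \frac{11}{-11} \left(13 + 8\right) = 3 \cdot 11 \left(- \frac{1}{11}\right) 21 = 3 \left(-1\right) 21 = \left(-3\right) 21 = -63$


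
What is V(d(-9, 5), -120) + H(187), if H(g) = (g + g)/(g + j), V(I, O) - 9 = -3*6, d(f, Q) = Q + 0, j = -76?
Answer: -625/111 ≈ -5.6306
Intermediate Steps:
d(f, Q) = Q
V(I, O) = -9 (V(I, O) = 9 - 3*6 = 9 - 18 = -9)
H(g) = 2*g/(-76 + g) (H(g) = (g + g)/(g - 76) = (2*g)/(-76 + g) = 2*g/(-76 + g))
V(d(-9, 5), -120) + H(187) = -9 + 2*187/(-76 + 187) = -9 + 2*187/111 = -9 + 2*187*(1/111) = -9 + 374/111 = -625/111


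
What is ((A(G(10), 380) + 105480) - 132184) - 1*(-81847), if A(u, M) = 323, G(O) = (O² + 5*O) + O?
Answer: 55466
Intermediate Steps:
G(O) = O² + 6*O
((A(G(10), 380) + 105480) - 132184) - 1*(-81847) = ((323 + 105480) - 132184) - 1*(-81847) = (105803 - 132184) + 81847 = -26381 + 81847 = 55466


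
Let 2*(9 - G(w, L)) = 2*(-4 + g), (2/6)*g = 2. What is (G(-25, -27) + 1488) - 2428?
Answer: -933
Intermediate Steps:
g = 6 (g = 3*2 = 6)
G(w, L) = 7 (G(w, L) = 9 - (-4 + 6) = 9 - 2 = 7)
(G(-25, -27) + 1488) - 2428 = (7 + 1488) - 2428 = 1495 - 2428 = -933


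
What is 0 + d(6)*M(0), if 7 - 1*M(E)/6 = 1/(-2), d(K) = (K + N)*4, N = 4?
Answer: 1800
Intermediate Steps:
d(K) = 16 + 4*K (d(K) = (K + 4)*4 = (4 + K)*4 = 16 + 4*K)
M(E) = 45 (M(E) = 42 - 6/(-2) = 42 - 6*(-½) = 42 + 3 = 45)
0 + d(6)*M(0) = 0 + (16 + 4*6)*45 = 0 + (16 + 24)*45 = 0 + 40*45 = 0 + 1800 = 1800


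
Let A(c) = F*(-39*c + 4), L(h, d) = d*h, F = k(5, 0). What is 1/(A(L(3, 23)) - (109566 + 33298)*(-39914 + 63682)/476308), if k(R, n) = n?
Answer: -119077/848897888 ≈ -0.00014027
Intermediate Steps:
F = 0
A(c) = 0 (A(c) = 0*(-39*c + 4) = 0*(4 - 39*c) = 0)
1/(A(L(3, 23)) - (109566 + 33298)*(-39914 + 63682)/476308) = 1/(0 - (109566 + 33298)*(-39914 + 63682)/476308) = 1/(0 - 142864*23768/476308) = 1/(0 - 3395591552/476308) = 1/(0 - 1*848897888/119077) = 1/(0 - 848897888/119077) = 1/(-848897888/119077) = -119077/848897888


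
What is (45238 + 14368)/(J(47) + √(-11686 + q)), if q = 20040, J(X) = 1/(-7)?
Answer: 417242/409345 + 2920694*√8354/409345 ≈ 653.16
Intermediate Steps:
J(X) = -⅐
(45238 + 14368)/(J(47) + √(-11686 + q)) = (45238 + 14368)/(-⅐ + √(-11686 + 20040)) = 59606/(-⅐ + √8354)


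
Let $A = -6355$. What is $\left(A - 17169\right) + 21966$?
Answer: $-1558$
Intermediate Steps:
$\left(A - 17169\right) + 21966 = \left(-6355 - 17169\right) + 21966 = -23524 + 21966 = -1558$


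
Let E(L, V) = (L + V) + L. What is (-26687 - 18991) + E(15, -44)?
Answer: -45692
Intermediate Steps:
E(L, V) = V + 2*L
(-26687 - 18991) + E(15, -44) = (-26687 - 18991) + (-44 + 2*15) = -45678 + (-44 + 30) = -45678 - 14 = -45692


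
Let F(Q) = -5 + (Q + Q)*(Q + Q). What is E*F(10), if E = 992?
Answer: 391840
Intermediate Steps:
F(Q) = -5 + 4*Q² (F(Q) = -5 + (2*Q)*(2*Q) = -5 + 4*Q²)
E*F(10) = 992*(-5 + 4*10²) = 992*(-5 + 4*100) = 992*(-5 + 400) = 992*395 = 391840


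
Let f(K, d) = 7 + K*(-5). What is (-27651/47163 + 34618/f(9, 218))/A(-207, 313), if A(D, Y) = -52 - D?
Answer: -14331048/2436755 ≈ -5.8812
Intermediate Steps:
f(K, d) = 7 - 5*K
(-27651/47163 + 34618/f(9, 218))/A(-207, 313) = (-27651/47163 + 34618/(7 - 5*9))/(-52 - 1*(-207)) = (-27651*1/47163 + 34618/(7 - 45))/(-52 + 207) = (-9217/15721 + 34618/(-38))/155 = (-9217/15721 + 34618*(-1/38))*(1/155) = (-9217/15721 - 911)*(1/155) = -14331048/15721*1/155 = -14331048/2436755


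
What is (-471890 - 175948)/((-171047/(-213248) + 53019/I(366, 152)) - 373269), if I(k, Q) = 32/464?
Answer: -138150157824/84341141159 ≈ -1.6380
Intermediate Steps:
I(k, Q) = 2/29 (I(k, Q) = 32*(1/464) = 2/29)
(-471890 - 175948)/((-171047/(-213248) + 53019/I(366, 152)) - 373269) = (-471890 - 175948)/((-171047/(-213248) + 53019/(2/29)) - 373269) = -647838/((-171047*(-1/213248) + 53019*(29/2)) - 373269) = -647838/((171047/213248 + 1537551/2) - 373269) = -647838/(163940008871/213248 - 373269) = -647838/84341141159/213248 = -647838*213248/84341141159 = -138150157824/84341141159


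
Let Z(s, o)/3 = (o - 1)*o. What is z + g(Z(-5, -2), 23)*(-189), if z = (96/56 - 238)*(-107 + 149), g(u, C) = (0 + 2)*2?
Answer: -10680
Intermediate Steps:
Z(s, o) = 3*o*(-1 + o) (Z(s, o) = 3*((o - 1)*o) = 3*((-1 + o)*o) = 3*(o*(-1 + o)) = 3*o*(-1 + o))
g(u, C) = 4 (g(u, C) = 2*2 = 4)
z = -9924 (z = (96*(1/56) - 238)*42 = (12/7 - 238)*42 = -1654/7*42 = -9924)
z + g(Z(-5, -2), 23)*(-189) = -9924 + 4*(-189) = -9924 - 756 = -10680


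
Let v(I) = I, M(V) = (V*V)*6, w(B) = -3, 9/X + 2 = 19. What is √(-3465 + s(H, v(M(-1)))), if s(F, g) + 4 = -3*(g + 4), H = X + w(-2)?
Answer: I*√3499 ≈ 59.152*I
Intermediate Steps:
X = 9/17 (X = 9/(-2 + 19) = 9/17 ≈ 0.52941)
M(V) = 6*V² (M(V) = V²*6 = 6*V²)
H = -42/17 (H = 9/17 - 3 = -42/17 ≈ -2.4706)
s(F, g) = -16 - 3*g (s(F, g) = -4 - 3*(g + 4) = -4 - 3*(4 + g) = -4 + (-12 - 3*g) = -16 - 3*g)
√(-3465 + s(H, v(M(-1)))) = √(-3465 + (-16 - 18*(-1)²)) = √(-3465 + (-16 - 18)) = √(-3465 - 34) = √(-3499) = I*√3499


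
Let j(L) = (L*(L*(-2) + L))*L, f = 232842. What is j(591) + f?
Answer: -206192229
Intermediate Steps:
j(L) = -L³ (j(L) = (L*(-2*L + L))*L = (L*(-L))*L = (-L²)*L = -L³)
j(591) + f = -1*591³ + 232842 = -1*206425071 + 232842 = -206425071 + 232842 = -206192229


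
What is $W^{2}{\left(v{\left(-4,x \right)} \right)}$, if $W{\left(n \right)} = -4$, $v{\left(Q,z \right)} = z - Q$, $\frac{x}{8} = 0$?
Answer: $16$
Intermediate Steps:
$x = 0$ ($x = 8 \cdot 0 = 0$)
$W^{2}{\left(v{\left(-4,x \right)} \right)} = \left(-4\right)^{2} = 16$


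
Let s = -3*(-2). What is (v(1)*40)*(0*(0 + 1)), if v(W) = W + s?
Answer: 0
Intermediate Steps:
s = 6
v(W) = 6 + W (v(W) = W + 6 = 6 + W)
(v(1)*40)*(0*(0 + 1)) = ((6 + 1)*40)*(0*(0 + 1)) = (7*40)*(0*1) = 280*0 = 0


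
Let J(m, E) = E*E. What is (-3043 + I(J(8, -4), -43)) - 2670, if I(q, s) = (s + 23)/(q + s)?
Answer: -154231/27 ≈ -5712.3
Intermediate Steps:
J(m, E) = E²
I(q, s) = (23 + s)/(q + s)
(-3043 + I(J(8, -4), -43)) - 2670 = (-3043 + (23 - 43)/((-4)² - 43)) - 2670 = (-3043 - 20/(16 - 43)) - 2670 = (-3043 - 20/(-27)) - 2670 = (-3043 - 1/27*(-20)) - 2670 = (-3043 + 20/27) - 2670 = -82141/27 - 2670 = -154231/27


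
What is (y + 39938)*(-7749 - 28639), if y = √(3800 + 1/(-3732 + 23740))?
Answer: -1453263944 - 9097*√380304065802/2501 ≈ -1.4555e+9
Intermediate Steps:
y = √380304065802/10004 (y = √(3800 + 1/20008) = √(76030401/20008) = √380304065802/10004 ≈ 61.644)
(y + 39938)*(-7749 - 28639) = (√380304065802/10004 + 39938)*(-7749 - 28639) = (39938 + √380304065802/10004)*(-36388) = -1453263944 - 9097*√380304065802/2501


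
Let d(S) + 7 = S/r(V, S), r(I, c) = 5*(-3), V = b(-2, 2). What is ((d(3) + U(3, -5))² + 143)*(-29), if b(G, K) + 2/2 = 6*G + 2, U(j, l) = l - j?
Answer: -271179/25 ≈ -10847.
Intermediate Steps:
b(G, K) = 1 + 6*G (b(G, K) = -1 + (6*G + 2) = -1 + (2 + 6*G) = 1 + 6*G)
V = -11 (V = 1 + 6*(-2) = 1 - 12 = -11)
r(I, c) = -15
d(S) = -7 - S/15 (d(S) = -7 + S/(-15) = -7 + S*(-1/15) = -7 - S/15)
((d(3) + U(3, -5))² + 143)*(-29) = (((-7 - 1/15*3) + (-5 - 1*3))² + 143)*(-29) = (((-7 - ⅕) + (-5 - 3))² + 143)*(-29) = ((-36/5 - 8)² + 143)*(-29) = ((-76/5)² + 143)*(-29) = (5776/25 + 143)*(-29) = (9351/25)*(-29) = -271179/25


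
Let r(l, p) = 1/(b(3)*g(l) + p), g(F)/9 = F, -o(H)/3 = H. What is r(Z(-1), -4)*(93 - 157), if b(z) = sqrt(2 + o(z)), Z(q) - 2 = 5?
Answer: 256/27799 + 4032*I*sqrt(7)/27799 ≈ 0.009209 + 0.38374*I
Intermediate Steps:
Z(q) = 7 (Z(q) = 2 + 5 = 7)
o(H) = -3*H
g(F) = 9*F
b(z) = sqrt(2 - 3*z)
r(l, p) = 1/(p + 9*I*l*sqrt(7)) (r(l, p) = 1/(sqrt(2 - 3*3)*(9*l) + p) = 1/(sqrt(2 - 9)*(9*l) + p) = 1/(sqrt(-7)*(9*l) + p) = 1/((I*sqrt(7))*(9*l) + p) = 1/(9*I*l*sqrt(7) + p) = 1/(p + 9*I*l*sqrt(7)))
r(Z(-1), -4)*(93 - 157) = (93 - 157)/(-4 + 9*I*7*sqrt(7)) = -64/(-4 + 63*I*sqrt(7))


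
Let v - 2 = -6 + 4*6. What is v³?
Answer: 8000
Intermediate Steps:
v = 20 (v = 2 + (-6 + 4*6) = 2 + (-6 + 24) = 2 + 18 = 20)
v³ = 20³ = 8000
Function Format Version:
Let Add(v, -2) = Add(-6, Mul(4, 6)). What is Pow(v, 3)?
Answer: 8000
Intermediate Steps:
v = 20 (v = Add(2, Add(-6, Mul(4, 6))) = Add(2, Add(-6, 24)) = Add(2, 18) = 20)
Pow(v, 3) = Pow(20, 3) = 8000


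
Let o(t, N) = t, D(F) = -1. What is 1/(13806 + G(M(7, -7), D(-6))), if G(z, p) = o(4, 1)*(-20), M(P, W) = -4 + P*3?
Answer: 1/13726 ≈ 7.2854e-5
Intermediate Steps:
M(P, W) = -4 + 3*P
G(z, p) = -80 (G(z, p) = 4*(-20) = -80)
1/(13806 + G(M(7, -7), D(-6))) = 1/(13806 - 80) = 1/13726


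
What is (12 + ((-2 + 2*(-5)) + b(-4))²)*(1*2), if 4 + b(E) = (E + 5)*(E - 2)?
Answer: 992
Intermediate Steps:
b(E) = -4 + (-2 + E)*(5 + E) (b(E) = -4 + (E + 5)*(E - 2) = -4 + (5 + E)*(-2 + E) = -4 + (-2 + E)*(5 + E))
(12 + ((-2 + 2*(-5)) + b(-4))²)*(1*2) = (12 + ((-2 + 2*(-5)) + (-14 + (-4)² + 3*(-4)))²)*(1*2) = (12 + ((-2 - 10) + (-14 + 16 - 12))²)*2 = (12 + (-12 - 10)²)*2 = (12 + (-22)²)*2 = (12 + 484)*2 = 496*2 = 992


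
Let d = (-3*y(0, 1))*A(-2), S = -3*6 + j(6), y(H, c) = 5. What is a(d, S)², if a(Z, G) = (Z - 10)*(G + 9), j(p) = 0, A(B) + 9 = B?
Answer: 1946025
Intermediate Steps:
A(B) = -9 + B
S = -18 (S = -3*6 + 0 = -18 + 0 = -18)
d = 165 (d = (-3*5)*(-9 - 2) = -15*(-11) = 165)
a(Z, G) = (-10 + Z)*(9 + G)
a(d, S)² = (-90 - 10*(-18) + 9*165 - 18*165)² = (-90 + 180 + 1485 - 2970)² = (-1395)² = 1946025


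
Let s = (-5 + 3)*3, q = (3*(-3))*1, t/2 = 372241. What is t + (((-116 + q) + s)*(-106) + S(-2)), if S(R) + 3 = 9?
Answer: 758374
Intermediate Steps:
t = 744482 (t = 2*372241 = 744482)
q = -9 (q = -9*1 = -9)
S(R) = 6 (S(R) = -3 + 9 = 6)
s = -6 (s = -2*3 = -6)
t + (((-116 + q) + s)*(-106) + S(-2)) = 744482 + (((-116 - 9) - 6)*(-106) + 6) = 744482 + ((-125 - 6)*(-106) + 6) = 744482 + (-131*(-106) + 6) = 744482 + (13886 + 6) = 744482 + 13892 = 758374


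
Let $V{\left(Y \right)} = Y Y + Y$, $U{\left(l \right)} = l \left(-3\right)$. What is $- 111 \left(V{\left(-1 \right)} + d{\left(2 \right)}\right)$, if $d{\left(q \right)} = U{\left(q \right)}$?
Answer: $666$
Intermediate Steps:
$U{\left(l \right)} = - 3 l$
$V{\left(Y \right)} = Y + Y^{2}$ ($V{\left(Y \right)} = Y^{2} + Y = Y + Y^{2}$)
$d{\left(q \right)} = - 3 q$
$- 111 \left(V{\left(-1 \right)} + d{\left(2 \right)}\right) = - 111 \left(- (1 - 1) - 6\right) = - 111 \left(\left(-1\right) 0 - 6\right) = - 111 \left(0 - 6\right) = \left(-111\right) \left(-6\right) = 666$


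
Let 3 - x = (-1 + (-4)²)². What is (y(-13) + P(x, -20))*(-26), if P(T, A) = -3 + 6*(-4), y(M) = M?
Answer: 1040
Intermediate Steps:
x = -222 (x = 3 - (-1 + (-4)²)² = 3 - (-1 + 16)² = 3 - 1*15² = 3 - 1*225 = 3 - 225 = -222)
P(T, A) = -27 (P(T, A) = -3 - 24 = -27)
(y(-13) + P(x, -20))*(-26) = (-13 - 27)*(-26) = -40*(-26) = 1040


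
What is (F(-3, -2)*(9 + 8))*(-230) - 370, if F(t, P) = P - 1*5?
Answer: 27000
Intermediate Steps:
F(t, P) = -5 + P (F(t, P) = P - 5 = -5 + P)
(F(-3, -2)*(9 + 8))*(-230) - 370 = ((-5 - 2)*(9 + 8))*(-230) - 370 = -7*17*(-230) - 370 = -119*(-230) - 370 = 27370 - 370 = 27000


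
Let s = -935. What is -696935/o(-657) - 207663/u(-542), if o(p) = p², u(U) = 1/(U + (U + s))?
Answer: 180978164876518/431649 ≈ 4.1927e+8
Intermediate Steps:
u(U) = 1/(-935 + 2*U) (u(U) = 1/(U + (U - 935)) = 1/(U + (-935 + U)) = 1/(-935 + 2*U))
-696935/o(-657) - 207663/u(-542) = -696935/((-657)²) - 207663/(1/(-935 + 2*(-542))) = -696935/431649 - 207663/(1/(-935 - 1084)) = -696935*1/431649 - 207663/(1/(-2019)) = -696935/431649 - 207663/(-1/2019) = -696935/431649 - 207663*(-2019) = -696935/431649 + 419271597 = 180978164876518/431649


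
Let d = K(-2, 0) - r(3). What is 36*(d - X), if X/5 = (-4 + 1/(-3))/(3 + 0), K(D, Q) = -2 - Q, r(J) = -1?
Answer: 224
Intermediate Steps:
X = -65/9 (X = 5*((-4 + 1/(-3))/(3 + 0)) = 5*((-4 - ⅓)/3) = 5*(-13/3*⅓) = 5*(-13/9) = -65/9 ≈ -7.2222)
d = -1 (d = (-2 - 1*0) - 1*(-1) = (-2 + 0) + 1 = -2 + 1 = -1)
36*(d - X) = 36*(-1 - 1*(-65/9)) = 36*(-1 + 65/9) = 36*(56/9) = 224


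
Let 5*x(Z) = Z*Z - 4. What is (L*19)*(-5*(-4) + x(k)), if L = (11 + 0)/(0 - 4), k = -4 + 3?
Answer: -20273/20 ≈ -1013.7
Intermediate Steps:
k = -1
x(Z) = -⅘ + Z²/5 (x(Z) = (Z*Z - 4)/5 = (Z² - 4)/5 = (-4 + Z²)/5 = -⅘ + Z²/5)
L = -11/4 (L = 11/(-4) = 11*(-¼) = -11/4 ≈ -2.7500)
(L*19)*(-5*(-4) + x(k)) = (-11/4*19)*(-5*(-4) + (-⅘ + (⅕)*(-1)²)) = -209*(20 + (-⅘ + (⅕)*1))/4 = -209*(20 + (-⅘ + ⅕))/4 = -209*(20 - ⅗)/4 = -209/4*97/5 = -20273/20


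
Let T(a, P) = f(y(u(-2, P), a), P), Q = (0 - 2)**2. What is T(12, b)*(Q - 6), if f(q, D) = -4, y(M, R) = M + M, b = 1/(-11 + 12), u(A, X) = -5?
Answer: 8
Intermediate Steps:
Q = 4 (Q = (-2)**2 = 4)
b = 1 (b = 1/1 = 1)
y(M, R) = 2*M
T(a, P) = -4
T(12, b)*(Q - 6) = -4*(4 - 6) = -4*(-2) = 8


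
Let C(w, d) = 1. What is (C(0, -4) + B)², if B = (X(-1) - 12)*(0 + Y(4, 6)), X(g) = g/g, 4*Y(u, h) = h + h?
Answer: 1024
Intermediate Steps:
Y(u, h) = h/2 (Y(u, h) = (h + h)/4 = (2*h)/4 = h/2)
X(g) = 1
B = -33 (B = (1 - 12)*(0 + (½)*6) = -11*(0 + 3) = -11*3 = -33)
(C(0, -4) + B)² = (1 - 33)² = (-32)² = 1024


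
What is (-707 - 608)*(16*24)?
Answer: -504960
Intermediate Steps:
(-707 - 608)*(16*24) = -1315*384 = -504960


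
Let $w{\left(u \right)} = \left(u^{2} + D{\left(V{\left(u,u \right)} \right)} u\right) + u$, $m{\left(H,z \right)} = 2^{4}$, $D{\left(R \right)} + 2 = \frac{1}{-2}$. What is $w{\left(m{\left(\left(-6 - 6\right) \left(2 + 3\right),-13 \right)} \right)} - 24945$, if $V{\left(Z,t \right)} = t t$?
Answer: $-24713$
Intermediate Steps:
$V{\left(Z,t \right)} = t^{2}$
$D{\left(R \right)} = - \frac{5}{2}$ ($D{\left(R \right)} = -2 + \frac{1}{-2} = -2 - \frac{1}{2} = - \frac{5}{2}$)
$m{\left(H,z \right)} = 16$
$w{\left(u \right)} = u^{2} - \frac{3 u}{2}$ ($w{\left(u \right)} = \left(u^{2} - \frac{5 u}{2}\right) + u = u^{2} - \frac{3 u}{2}$)
$w{\left(m{\left(\left(-6 - 6\right) \left(2 + 3\right),-13 \right)} \right)} - 24945 = \frac{1}{2} \cdot 16 \left(-3 + 2 \cdot 16\right) - 24945 = \frac{1}{2} \cdot 16 \left(-3 + 32\right) - 24945 = \frac{1}{2} \cdot 16 \cdot 29 - 24945 = 232 - 24945 = -24713$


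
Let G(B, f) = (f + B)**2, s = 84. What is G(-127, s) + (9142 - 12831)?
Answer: -1840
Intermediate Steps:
G(B, f) = (B + f)**2
G(-127, s) + (9142 - 12831) = (-127 + 84)**2 + (9142 - 12831) = (-43)**2 - 3689 = 1849 - 3689 = -1840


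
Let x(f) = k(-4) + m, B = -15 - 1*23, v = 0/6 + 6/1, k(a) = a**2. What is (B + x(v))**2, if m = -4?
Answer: 676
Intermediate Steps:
v = 6 (v = 0*(1/6) + 6*1 = 0 + 6 = 6)
B = -38 (B = -15 - 23 = -38)
x(f) = 12 (x(f) = (-4)**2 - 4 = 16 - 4 = 12)
(B + x(v))**2 = (-38 + 12)**2 = (-26)**2 = 676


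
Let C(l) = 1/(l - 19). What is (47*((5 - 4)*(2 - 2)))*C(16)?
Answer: 0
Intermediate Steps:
C(l) = 1/(-19 + l)
(47*((5 - 4)*(2 - 2)))*C(16) = (47*((5 - 4)*(2 - 2)))/(-19 + 16) = (47*(1*0))/(-3) = (47*0)*(-⅓) = 0*(-⅓) = 0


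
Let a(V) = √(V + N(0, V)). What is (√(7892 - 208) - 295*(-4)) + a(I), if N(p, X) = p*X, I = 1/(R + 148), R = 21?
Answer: 15341/13 + 2*√1921 ≈ 1267.7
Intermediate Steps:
I = 1/169 (I = 1/(21 + 148) = 1/169 ≈ 0.0059172)
N(p, X) = X*p
a(V) = √V (a(V) = √(V + V*0) = √(V + 0) = √V)
(√(7892 - 208) - 295*(-4)) + a(I) = (√(7892 - 208) - 295*(-4)) + √(1/169) = (√7684 + 1180) + 1/13 = (2*√1921 + 1180) + 1/13 = (1180 + 2*√1921) + 1/13 = 15341/13 + 2*√1921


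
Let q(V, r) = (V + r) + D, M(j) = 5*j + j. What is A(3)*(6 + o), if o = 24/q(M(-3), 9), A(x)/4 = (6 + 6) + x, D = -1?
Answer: 216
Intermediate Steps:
M(j) = 6*j
q(V, r) = -1 + V + r (q(V, r) = (V + r) - 1 = -1 + V + r)
A(x) = 48 + 4*x (A(x) = 4*((6 + 6) + x) = 4*(12 + x) = 48 + 4*x)
o = -12/5 (o = 24/(-1 + 6*(-3) + 9) = 24/(-1 - 18 + 9) = 24/(-10) = 24*(-⅒) = -12/5 ≈ -2.4000)
A(3)*(6 + o) = (48 + 4*3)*(6 - 12/5) = (48 + 12)*(18/5) = 60*(18/5) = 216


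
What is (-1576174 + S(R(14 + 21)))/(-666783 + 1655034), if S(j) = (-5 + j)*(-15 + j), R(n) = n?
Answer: -143234/89841 ≈ -1.5943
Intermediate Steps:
S(j) = (-15 + j)*(-5 + j)
(-1576174 + S(R(14 + 21)))/(-666783 + 1655034) = (-1576174 + (75 + (14 + 21)² - 20*(14 + 21)))/(-666783 + 1655034) = (-1576174 + (75 + 35² - 20*35))/988251 = (-1576174 + (75 + 1225 - 700))*(1/988251) = (-1576174 + 600)*(1/988251) = -1575574*1/988251 = -143234/89841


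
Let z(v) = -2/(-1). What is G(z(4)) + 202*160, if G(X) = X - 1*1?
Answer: 32321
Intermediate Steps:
z(v) = 2 (z(v) = -2*(-1) = 2)
G(X) = -1 + X (G(X) = X - 1 = -1 + X)
G(z(4)) + 202*160 = (-1 + 2) + 202*160 = 1 + 32320 = 32321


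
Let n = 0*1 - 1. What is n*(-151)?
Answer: 151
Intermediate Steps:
n = -1 (n = 0 - 1 = -1)
n*(-151) = -1*(-151) = 151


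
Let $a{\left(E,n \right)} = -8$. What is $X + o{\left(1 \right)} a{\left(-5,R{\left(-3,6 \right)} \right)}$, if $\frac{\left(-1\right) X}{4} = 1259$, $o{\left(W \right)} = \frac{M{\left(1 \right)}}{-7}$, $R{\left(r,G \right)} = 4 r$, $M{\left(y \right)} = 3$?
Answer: $- \frac{35228}{7} \approx -5032.6$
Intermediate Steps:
$o{\left(W \right)} = - \frac{3}{7}$ ($o{\left(W \right)} = \frac{3}{-7} = 3 \left(- \frac{1}{7}\right) = - \frac{3}{7}$)
$X = -5036$ ($X = \left(-4\right) 1259 = -5036$)
$X + o{\left(1 \right)} a{\left(-5,R{\left(-3,6 \right)} \right)} = -5036 - - \frac{24}{7} = -5036 + \frac{24}{7} = - \frac{35228}{7}$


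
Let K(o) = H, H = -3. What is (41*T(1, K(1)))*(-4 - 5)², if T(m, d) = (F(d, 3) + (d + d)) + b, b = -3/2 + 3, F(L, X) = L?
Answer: -49815/2 ≈ -24908.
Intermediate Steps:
K(o) = -3
b = 3/2 (b = -3*½ + 3 = -3/2 + 3 = 3/2 ≈ 1.5000)
T(m, d) = 3/2 + 3*d (T(m, d) = (d + (d + d)) + 3/2 = (d + 2*d) + 3/2 = 3*d + 3/2 = 3/2 + 3*d)
(41*T(1, K(1)))*(-4 - 5)² = (41*(3/2 + 3*(-3)))*(-4 - 5)² = (41*(3/2 - 9))*(-9)² = (41*(-15/2))*81 = -615/2*81 = -49815/2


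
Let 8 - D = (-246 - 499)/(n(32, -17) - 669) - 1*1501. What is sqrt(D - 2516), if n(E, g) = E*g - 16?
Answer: 2*I*sqrt(380482423)/1229 ≈ 31.743*I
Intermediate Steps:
n(E, g) = -16 + E*g
D = 1853816/1229 (D = 8 - ((-246 - 499)/((-16 + 32*(-17)) - 669) - 1*1501) = 8 - (-745/((-16 - 544) - 669) - 1501) = 8 - (-745/(-560 - 669) - 1501) = 8 - (-745/(-1229) - 1501) = 8 - (-745*(-1/1229) - 1501) = 8 - (745/1229 - 1501) = 8 - 1*(-1843984/1229) = 8 + 1843984/1229 = 1853816/1229 ≈ 1508.4)
sqrt(D - 2516) = sqrt(1853816/1229 - 2516) = sqrt(-1238348/1229) = 2*I*sqrt(380482423)/1229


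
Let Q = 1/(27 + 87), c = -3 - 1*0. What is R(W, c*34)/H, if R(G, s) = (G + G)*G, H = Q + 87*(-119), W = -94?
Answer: -2014608/1180241 ≈ -1.7069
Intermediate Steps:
c = -3 (c = -3 + 0 = -3)
Q = 1/114 ≈ 0.0087719
H = -1180241/114 (H = 1/114 + 87*(-119) = 1/114 - 10353 = -1180241/114 ≈ -10353.)
R(G, s) = 2*G**2 (R(G, s) = (2*G)*G = 2*G**2)
R(W, c*34)/H = (2*(-94)**2)/(-1180241/114) = (2*8836)*(-114/1180241) = 17672*(-114/1180241) = -2014608/1180241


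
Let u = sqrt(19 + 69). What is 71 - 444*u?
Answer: 71 - 888*sqrt(22) ≈ -4094.1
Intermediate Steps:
u = 2*sqrt(22) (u = sqrt(88) = 2*sqrt(22) ≈ 9.3808)
71 - 444*u = 71 - 888*sqrt(22)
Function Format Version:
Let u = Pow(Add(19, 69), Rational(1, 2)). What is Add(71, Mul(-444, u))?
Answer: Add(71, Mul(-888, Pow(22, Rational(1, 2)))) ≈ -4094.1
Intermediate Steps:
u = Mul(2, Pow(22, Rational(1, 2))) (u = Pow(88, Rational(1, 2)) = Mul(2, Pow(22, Rational(1, 2))) ≈ 9.3808)
Add(71, Mul(-444, u)) = Add(71, Mul(-444, Mul(2, Pow(22, Rational(1, 2))))) = Add(71, Mul(-888, Pow(22, Rational(1, 2))))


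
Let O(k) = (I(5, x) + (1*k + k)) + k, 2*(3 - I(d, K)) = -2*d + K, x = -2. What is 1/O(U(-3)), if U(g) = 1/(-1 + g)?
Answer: 4/33 ≈ 0.12121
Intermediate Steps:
I(d, K) = 3 + d - K/2 (I(d, K) = 3 - (-2*d + K)/2 = 3 - (K - 2*d)/2 = 3 + (d - K/2) = 3 + d - K/2)
O(k) = 9 + 3*k (O(k) = ((3 + 5 - ½*(-2)) + (1*k + k)) + k = ((3 + 5 + 1) + (k + k)) + k = (9 + 2*k) + k = 9 + 3*k)
1/O(U(-3)) = 1/(9 + 3/(-1 - 3)) = 1/(9 + 3/(-4)) = 1/(9 + 3*(-¼)) = 1/(9 - ¾) = 1/(33/4) = 4/33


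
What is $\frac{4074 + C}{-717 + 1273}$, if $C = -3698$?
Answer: $\frac{94}{139} \approx 0.67626$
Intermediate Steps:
$\frac{4074 + C}{-717 + 1273} = \frac{4074 - 3698}{-717 + 1273} = \frac{376}{556} = 376 \cdot \frac{1}{556} = \frac{94}{139}$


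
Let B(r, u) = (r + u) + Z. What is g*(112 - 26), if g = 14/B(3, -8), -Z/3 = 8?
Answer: -1204/29 ≈ -41.517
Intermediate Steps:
Z = -24 (Z = -3*8 = -24)
B(r, u) = -24 + r + u (B(r, u) = (r + u) - 24 = -24 + r + u)
g = -14/29 (g = 14/(-24 + 3 - 8) = 14/(-29) = 14*(-1/29) = -14/29 ≈ -0.48276)
g*(112 - 26) = -14*(112 - 26)/29 = -14/29*86 = -1204/29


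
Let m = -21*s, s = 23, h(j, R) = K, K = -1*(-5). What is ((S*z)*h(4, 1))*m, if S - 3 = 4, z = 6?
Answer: -101430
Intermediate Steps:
S = 7 (S = 3 + 4 = 7)
K = 5
h(j, R) = 5
m = -483 (m = -21*23 = -483)
((S*z)*h(4, 1))*m = ((7*6)*5)*(-483) = (42*5)*(-483) = 210*(-483) = -101430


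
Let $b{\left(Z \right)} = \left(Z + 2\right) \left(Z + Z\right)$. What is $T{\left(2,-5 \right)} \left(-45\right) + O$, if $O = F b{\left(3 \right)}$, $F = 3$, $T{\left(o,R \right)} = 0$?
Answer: $90$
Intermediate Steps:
$b{\left(Z \right)} = 2 Z \left(2 + Z\right)$ ($b{\left(Z \right)} = \left(2 + Z\right) 2 Z = 2 Z \left(2 + Z\right)$)
$O = 90$ ($O = 3 \cdot 2 \cdot 3 \left(2 + 3\right) = 3 \cdot 2 \cdot 3 \cdot 5 = 3 \cdot 30 = 90$)
$T{\left(2,-5 \right)} \left(-45\right) + O = 0 \left(-45\right) + 90 = 0 + 90 = 90$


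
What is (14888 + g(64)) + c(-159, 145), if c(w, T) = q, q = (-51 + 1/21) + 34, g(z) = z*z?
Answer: 398308/21 ≈ 18967.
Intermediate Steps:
g(z) = z**2
q = -356/21 (q = (-51 + 1/21) + 34 = -1070/21 + 34 = -356/21 ≈ -16.952)
c(w, T) = -356/21
(14888 + g(64)) + c(-159, 145) = (14888 + 64**2) - 356/21 = (14888 + 4096) - 356/21 = 18984 - 356/21 = 398308/21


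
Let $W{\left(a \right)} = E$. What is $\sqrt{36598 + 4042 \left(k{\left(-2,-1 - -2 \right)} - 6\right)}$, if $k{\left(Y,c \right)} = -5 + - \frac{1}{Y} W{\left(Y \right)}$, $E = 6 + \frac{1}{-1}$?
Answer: $3 \sqrt{249} \approx 47.339$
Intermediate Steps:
$E = 5$ ($E = 6 - 1 = 5$)
$W{\left(a \right)} = 5$
$k{\left(Y,c \right)} = -5 - \frac{5}{Y}$ ($k{\left(Y,c \right)} = -5 + - \frac{1}{Y} 5 = -5 - \frac{5}{Y}$)
$\sqrt{36598 + 4042 \left(k{\left(-2,-1 - -2 \right)} - 6\right)} = \sqrt{36598 + 4042 \left(\left(-5 - \frac{5}{-2}\right) - 6\right)} = \sqrt{36598 + 4042 \left(\left(-5 - - \frac{5}{2}\right) - 6\right)} = \sqrt{36598 + 4042 \left(\left(-5 + \frac{5}{2}\right) - 6\right)} = \sqrt{36598 + 4042 \left(- \frac{5}{2} - 6\right)} = \sqrt{36598 + 4042 \left(- \frac{17}{2}\right)} = \sqrt{36598 - 34357} = \sqrt{2241} = 3 \sqrt{249}$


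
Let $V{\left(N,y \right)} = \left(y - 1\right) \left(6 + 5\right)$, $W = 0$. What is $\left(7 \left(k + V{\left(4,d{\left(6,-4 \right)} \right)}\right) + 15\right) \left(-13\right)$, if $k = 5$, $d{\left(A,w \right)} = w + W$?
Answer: $4355$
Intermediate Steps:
$d{\left(A,w \right)} = w$ ($d{\left(A,w \right)} = w + 0 = w$)
$V{\left(N,y \right)} = -11 + 11 y$ ($V{\left(N,y \right)} = \left(-1 + y\right) 11 = -11 + 11 y$)
$\left(7 \left(k + V{\left(4,d{\left(6,-4 \right)} \right)}\right) + 15\right) \left(-13\right) = \left(7 \left(5 + \left(-11 + 11 \left(-4\right)\right)\right) + 15\right) \left(-13\right) = \left(7 \left(5 - 55\right) + 15\right) \left(-13\right) = \left(7 \left(-50\right) + 15\right) \left(-13\right) = \left(-350 + 15\right) \left(-13\right) = \left(-335\right) \left(-13\right) = 4355$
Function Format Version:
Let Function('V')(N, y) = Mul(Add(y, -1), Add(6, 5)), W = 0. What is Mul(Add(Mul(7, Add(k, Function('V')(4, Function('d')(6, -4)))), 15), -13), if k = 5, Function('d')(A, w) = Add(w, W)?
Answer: 4355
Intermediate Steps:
Function('d')(A, w) = w (Function('d')(A, w) = Add(w, 0) = w)
Function('V')(N, y) = Add(-11, Mul(11, y)) (Function('V')(N, y) = Mul(Add(-1, y), 11) = Add(-11, Mul(11, y)))
Mul(Add(Mul(7, Add(k, Function('V')(4, Function('d')(6, -4)))), 15), -13) = Mul(Add(Mul(7, Add(5, Add(-11, Mul(11, -4)))), 15), -13) = Mul(Add(Mul(7, Add(5, Add(-11, -44))), 15), -13) = Mul(Add(Mul(7, Add(5, -55)), 15), -13) = Mul(Add(Mul(7, -50), 15), -13) = Mul(Add(-350, 15), -13) = Mul(-335, -13) = 4355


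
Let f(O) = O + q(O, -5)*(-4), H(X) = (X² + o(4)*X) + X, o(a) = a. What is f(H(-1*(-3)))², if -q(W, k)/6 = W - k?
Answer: 518400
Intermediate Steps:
q(W, k) = -6*W + 6*k (q(W, k) = -6*(W - k) = -6*W + 6*k)
H(X) = X² + 5*X (H(X) = (X² + 4*X) + X = X² + 5*X)
f(O) = 120 + 25*O (f(O) = O + (-6*O + 6*(-5))*(-4) = O + (-6*O - 30)*(-4) = O + (-30 - 6*O)*(-4) = O + (120 + 24*O) = 120 + 25*O)
f(H(-1*(-3)))² = (120 + 25*((-1*(-3))*(5 - 1*(-3))))² = (120 + 25*(3*(5 + 3)))² = (120 + 25*(3*8))² = (120 + 25*24)² = (120 + 600)² = 720² = 518400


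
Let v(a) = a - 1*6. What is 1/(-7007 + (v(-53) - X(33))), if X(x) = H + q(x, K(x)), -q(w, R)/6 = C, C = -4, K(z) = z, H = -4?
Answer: -1/7086 ≈ -0.00014112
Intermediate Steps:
q(w, R) = 24 (q(w, R) = -6*(-4) = 24)
X(x) = 20 (X(x) = -4 + 24 = 20)
v(a) = -6 + a (v(a) = a - 6 = -6 + a)
1/(-7007 + (v(-53) - X(33))) = 1/(-7007 + ((-6 - 53) - 1*20)) = 1/(-7007 + (-59 - 20)) = 1/(-7007 - 79) = 1/(-7086) = -1/7086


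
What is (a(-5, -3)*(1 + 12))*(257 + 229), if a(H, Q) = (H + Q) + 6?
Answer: -12636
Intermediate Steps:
a(H, Q) = 6 + H + Q
(a(-5, -3)*(1 + 12))*(257 + 229) = ((6 - 5 - 3)*(1 + 12))*(257 + 229) = -2*13*486 = -26*486 = -12636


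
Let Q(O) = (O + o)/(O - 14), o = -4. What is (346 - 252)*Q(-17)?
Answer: 1974/31 ≈ 63.677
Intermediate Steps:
Q(O) = (-4 + O)/(-14 + O) (Q(O) = (O - 4)/(O - 14) = (-4 + O)/(-14 + O))
(346 - 252)*Q(-17) = (346 - 252)*((-4 - 17)/(-14 - 17)) = 94*(-21/(-31)) = 94*(-1/31*(-21)) = 94*(21/31) = 1974/31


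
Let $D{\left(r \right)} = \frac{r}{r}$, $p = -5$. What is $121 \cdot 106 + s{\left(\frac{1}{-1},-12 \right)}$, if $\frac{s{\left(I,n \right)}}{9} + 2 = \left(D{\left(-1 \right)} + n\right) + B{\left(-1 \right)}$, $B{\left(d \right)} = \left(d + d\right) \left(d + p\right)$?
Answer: $12817$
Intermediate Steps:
$D{\left(r \right)} = 1$
$B{\left(d \right)} = 2 d \left(-5 + d\right)$ ($B{\left(d \right)} = \left(d + d\right) \left(d - 5\right) = 2 d \left(-5 + d\right)$)
$s{\left(I,n \right)} = 99 + 9 n$ ($s{\left(I,n \right)} = -18 + 9 \left(\left(1 + n\right) + 2 \left(-1\right) \left(-5 - 1\right)\right) = -18 + 9 \left(\left(1 + n\right) + 2 \left(-1\right) \left(-6\right)\right) = -18 + 9 \left(\left(1 + n\right) + 12\right) = -18 + 9 \left(13 + n\right) = -18 + \left(117 + 9 n\right) = 99 + 9 n$)
$121 \cdot 106 + s{\left(\frac{1}{-1},-12 \right)} = 121 \cdot 106 + \left(99 + 9 \left(-12\right)\right) = 12826 + \left(99 - 108\right) = 12826 - 9 = 12817$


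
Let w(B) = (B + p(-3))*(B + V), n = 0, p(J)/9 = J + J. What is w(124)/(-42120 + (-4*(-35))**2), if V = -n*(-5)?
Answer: -217/563 ≈ -0.38544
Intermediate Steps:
p(J) = 18*J (p(J) = 9*(J + J) = 9*(2*J) = 18*J)
V = 0 (V = -1*0*(-5) = 0*(-5) = 0)
w(B) = B*(-54 + B) (w(B) = (B + 18*(-3))*(B + 0) = (B - 54)*B = (-54 + B)*B = B*(-54 + B))
w(124)/(-42120 + (-4*(-35))**2) = (124*(-54 + 124))/(-42120 + (-4*(-35))**2) = (124*70)/(-42120 + 140**2) = 8680/(-42120 + 19600) = 8680/(-22520) = 8680*(-1/22520) = -217/563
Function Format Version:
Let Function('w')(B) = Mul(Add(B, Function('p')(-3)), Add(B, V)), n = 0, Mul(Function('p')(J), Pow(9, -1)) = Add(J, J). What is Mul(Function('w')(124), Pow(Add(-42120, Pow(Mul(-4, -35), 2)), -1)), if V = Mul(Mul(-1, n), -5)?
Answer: Rational(-217, 563) ≈ -0.38544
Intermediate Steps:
Function('p')(J) = Mul(18, J) (Function('p')(J) = Mul(9, Add(J, J)) = Mul(9, Mul(2, J)) = Mul(18, J))
V = 0 (V = Mul(Mul(-1, 0), -5) = Mul(0, -5) = 0)
Function('w')(B) = Mul(B, Add(-54, B)) (Function('w')(B) = Mul(Add(B, Mul(18, -3)), Add(B, 0)) = Mul(Add(B, -54), B) = Mul(Add(-54, B), B) = Mul(B, Add(-54, B)))
Mul(Function('w')(124), Pow(Add(-42120, Pow(Mul(-4, -35), 2)), -1)) = Mul(Mul(124, Add(-54, 124)), Pow(Add(-42120, Pow(Mul(-4, -35), 2)), -1)) = Mul(Mul(124, 70), Pow(Add(-42120, Pow(140, 2)), -1)) = Mul(8680, Pow(Add(-42120, 19600), -1)) = Mul(8680, Pow(-22520, -1)) = Mul(8680, Rational(-1, 22520)) = Rational(-217, 563)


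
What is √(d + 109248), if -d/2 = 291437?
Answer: I*√473626 ≈ 688.21*I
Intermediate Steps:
d = -582874 (d = -2*291437 = -582874)
√(d + 109248) = √(-582874 + 109248) = √(-473626) = I*√473626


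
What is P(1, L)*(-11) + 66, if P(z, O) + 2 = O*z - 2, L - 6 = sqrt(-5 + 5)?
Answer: 44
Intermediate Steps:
L = 6 (L = 6 + sqrt(-5 + 5) = 6 + sqrt(0) = 6 + 0 = 6)
P(z, O) = -4 + O*z (P(z, O) = -2 + (O*z - 2) = -2 + (-2 + O*z) = -4 + O*z)
P(1, L)*(-11) + 66 = (-4 + 6*1)*(-11) + 66 = (-4 + 6)*(-11) + 66 = 2*(-11) + 66 = -22 + 66 = 44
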